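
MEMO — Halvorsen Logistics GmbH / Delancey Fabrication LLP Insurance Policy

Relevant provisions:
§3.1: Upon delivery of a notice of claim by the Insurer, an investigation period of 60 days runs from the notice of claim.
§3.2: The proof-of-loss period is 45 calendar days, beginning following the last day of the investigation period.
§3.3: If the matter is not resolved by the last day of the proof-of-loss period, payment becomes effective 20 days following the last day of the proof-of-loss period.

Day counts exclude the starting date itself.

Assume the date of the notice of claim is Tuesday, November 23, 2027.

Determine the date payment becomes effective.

The last day of the investigation period: November 23, 2027 + 60 days = January 22, 2028.
The last day of the proof-of-loss period: January 22, 2028 + 45 days = March 7, 2028.
The date payment becomes effective: 20 calendar days after March 7, 2028 is March 27, 2028.

March 27, 2028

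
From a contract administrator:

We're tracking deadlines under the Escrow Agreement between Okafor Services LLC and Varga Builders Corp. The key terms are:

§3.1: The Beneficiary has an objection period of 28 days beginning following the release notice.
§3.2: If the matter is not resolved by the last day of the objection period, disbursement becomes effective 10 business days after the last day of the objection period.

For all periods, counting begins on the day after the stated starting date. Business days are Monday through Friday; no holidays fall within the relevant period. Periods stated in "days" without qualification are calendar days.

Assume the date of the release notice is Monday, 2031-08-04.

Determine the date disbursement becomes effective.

Adding 28 calendar days to 2031-08-04 gives 2031-09-01, which is the last day of the objection period.
From Monday, 2031-09-01, 10 business days (Sep 2, Sep 3, Sep 4, Sep 5, Sep 8, Sep 9, Sep 10, Sep 11, Sep 12, Sep 15, skipping weekends) brings us to Monday, 2031-09-15, which is the date disbursement becomes effective.

2031-09-15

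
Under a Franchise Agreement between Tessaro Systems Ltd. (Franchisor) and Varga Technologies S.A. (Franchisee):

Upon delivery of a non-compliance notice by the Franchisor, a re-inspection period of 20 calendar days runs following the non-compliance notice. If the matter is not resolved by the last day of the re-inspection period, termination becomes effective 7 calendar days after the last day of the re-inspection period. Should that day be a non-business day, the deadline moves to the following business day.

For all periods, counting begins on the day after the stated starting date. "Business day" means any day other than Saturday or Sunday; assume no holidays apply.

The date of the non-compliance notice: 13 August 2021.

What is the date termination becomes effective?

Adding 20 calendar days to 13 August 2021 gives 2 September 2021, which is the last day of the re-inspection period.
Adding 7 calendar days to 2 September 2021 gives 9 September 2021, which is the date termination becomes effective. 9 September 2021 is a Thursday, so no roll-forward applies.

9 September 2021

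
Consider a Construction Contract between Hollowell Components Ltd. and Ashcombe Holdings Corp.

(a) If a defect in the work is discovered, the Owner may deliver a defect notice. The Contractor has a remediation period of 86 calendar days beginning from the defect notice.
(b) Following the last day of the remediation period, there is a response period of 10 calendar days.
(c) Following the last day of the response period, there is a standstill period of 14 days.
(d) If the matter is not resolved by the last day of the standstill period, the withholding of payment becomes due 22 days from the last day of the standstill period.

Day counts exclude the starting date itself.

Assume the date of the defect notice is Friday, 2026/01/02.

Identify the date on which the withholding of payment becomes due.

The last day of the remediation period: 86 calendar days after 2026/01/02 is 2026/03/29.
Adding 10 calendar days to 2026/03/29 gives 2026/04/08, which is the last day of the response period.
Adding 14 calendar days to 2026/04/08 gives 2026/04/22, which is the last day of the standstill period.
The date on which the withholding of payment becomes due: 22 calendar days after 2026/04/22 is 2026/05/14.

2026/05/14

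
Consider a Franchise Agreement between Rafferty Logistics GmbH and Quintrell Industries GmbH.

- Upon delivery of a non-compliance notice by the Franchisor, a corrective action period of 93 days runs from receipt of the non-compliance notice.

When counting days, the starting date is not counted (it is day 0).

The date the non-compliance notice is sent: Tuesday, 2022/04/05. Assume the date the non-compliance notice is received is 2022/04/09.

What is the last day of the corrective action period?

2022/07/11

The last day of the corrective action period: 2022/04/09 + 93 days = 2022/07/11.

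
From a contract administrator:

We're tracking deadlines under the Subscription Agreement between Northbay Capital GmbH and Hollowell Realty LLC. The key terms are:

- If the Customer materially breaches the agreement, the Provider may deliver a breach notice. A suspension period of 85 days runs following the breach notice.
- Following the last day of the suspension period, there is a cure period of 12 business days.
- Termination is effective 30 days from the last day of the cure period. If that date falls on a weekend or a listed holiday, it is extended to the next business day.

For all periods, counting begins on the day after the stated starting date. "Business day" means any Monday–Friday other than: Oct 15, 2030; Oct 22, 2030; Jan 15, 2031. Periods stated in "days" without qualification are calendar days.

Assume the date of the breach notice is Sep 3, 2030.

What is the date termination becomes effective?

Jan 13, 2031

The last day of the suspension period: 85 calendar days after Sep 3, 2030 is Nov 27, 2030.
The last day of the cure period: 12 business days after Wednesday, Nov 27, 2030, skipping weekends — Nov 28, Nov 29, Dec 2, Dec 3, …, Dec 11, Dec 12, Dec 13 — lands on Friday, Dec 13, 2030.
The date termination becomes effective: 30 calendar days after Dec 13, 2030 is Jan 12, 2031. That falls on a Sunday, so it rolls to the next business day, Monday, Jan 13, 2031.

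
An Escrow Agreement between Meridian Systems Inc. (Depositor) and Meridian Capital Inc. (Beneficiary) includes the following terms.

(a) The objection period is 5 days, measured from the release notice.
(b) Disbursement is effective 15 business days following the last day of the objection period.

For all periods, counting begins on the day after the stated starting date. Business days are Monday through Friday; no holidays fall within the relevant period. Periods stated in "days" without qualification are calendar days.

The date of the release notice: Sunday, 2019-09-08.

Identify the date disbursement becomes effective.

The last day of the objection period: 5 calendar days after 2019-09-08 is 2019-09-13.
The date disbursement becomes effective: 15 business days after Friday, 2019-09-13, skipping weekends — Sep 16, Sep 17, Sep 18, Sep 19, …, Oct 2, Oct 3, Oct 4 — lands on Friday, 2019-10-04.

2019-10-04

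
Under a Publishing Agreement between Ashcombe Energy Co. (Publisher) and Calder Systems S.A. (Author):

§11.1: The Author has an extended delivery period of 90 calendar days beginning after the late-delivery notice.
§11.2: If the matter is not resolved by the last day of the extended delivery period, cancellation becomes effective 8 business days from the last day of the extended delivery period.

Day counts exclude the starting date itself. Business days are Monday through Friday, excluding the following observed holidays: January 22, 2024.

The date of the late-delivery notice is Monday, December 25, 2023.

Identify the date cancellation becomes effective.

April 3, 2024

The last day of the extended delivery period: December 25, 2023 + 90 days = March 24, 2024.
The date cancellation becomes effective: counting 8 business days from Sunday, March 24, 2024 (Mar 25, Mar 26, Mar 27, Mar 28, Mar 29, Apr 1, Apr 2, Apr 3, skipping weekends) reaches Wednesday, April 3, 2024.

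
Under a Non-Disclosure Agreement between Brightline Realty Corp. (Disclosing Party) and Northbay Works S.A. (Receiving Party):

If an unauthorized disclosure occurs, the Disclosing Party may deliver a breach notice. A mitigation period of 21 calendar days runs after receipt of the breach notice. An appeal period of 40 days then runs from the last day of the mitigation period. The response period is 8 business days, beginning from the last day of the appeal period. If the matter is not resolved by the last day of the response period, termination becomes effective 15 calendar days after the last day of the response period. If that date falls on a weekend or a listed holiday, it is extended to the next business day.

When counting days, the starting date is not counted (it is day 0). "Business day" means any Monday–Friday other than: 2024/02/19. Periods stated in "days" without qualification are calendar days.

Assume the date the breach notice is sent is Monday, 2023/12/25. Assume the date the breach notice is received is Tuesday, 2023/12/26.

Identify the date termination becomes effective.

2024/03/21

Adding 21 calendar days to 2023/12/26 gives 2024/01/16, which is the last day of the mitigation period.
The last day of the appeal period: 40 calendar days after 2024/01/16 is 2024/02/25.
The last day of the response period: 8 business days after Sunday, 2024/02/25, skipping weekends — Feb 26, Feb 27, Feb 28, Feb 29, Mar 1, Mar 4, Mar 5, Mar 6 — lands on Wednesday, 2024/03/06.
The date termination becomes effective: 15 calendar days after 2024/03/06 is 2024/03/21. 2024/03/21 is a Thursday and is not a listed holiday, so no roll-forward applies.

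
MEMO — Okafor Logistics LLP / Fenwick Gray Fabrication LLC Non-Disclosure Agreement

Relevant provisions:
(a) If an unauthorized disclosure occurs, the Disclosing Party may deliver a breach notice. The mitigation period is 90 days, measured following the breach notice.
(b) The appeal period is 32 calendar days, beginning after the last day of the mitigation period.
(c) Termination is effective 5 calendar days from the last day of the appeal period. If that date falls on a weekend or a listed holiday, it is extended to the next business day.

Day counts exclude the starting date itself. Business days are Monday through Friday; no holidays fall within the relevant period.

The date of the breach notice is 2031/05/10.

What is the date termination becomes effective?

The last day of the mitigation period: 2031/05/10 + 90 days = 2031/08/08.
Adding 32 calendar days to 2031/08/08 gives 2031/09/09, which is the last day of the appeal period.
The date termination becomes effective: 5 calendar days after 2031/09/09 is 2031/09/14. That falls on a Sunday, so it rolls to the next business day, Monday, 2031/09/15.

2031/09/15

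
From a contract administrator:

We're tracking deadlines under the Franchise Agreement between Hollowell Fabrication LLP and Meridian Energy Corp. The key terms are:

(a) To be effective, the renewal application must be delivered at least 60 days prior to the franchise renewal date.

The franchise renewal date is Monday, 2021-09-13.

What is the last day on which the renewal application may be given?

Counting back 60 calendar days from 2021-09-13 gives 2021-07-15.

2021-07-15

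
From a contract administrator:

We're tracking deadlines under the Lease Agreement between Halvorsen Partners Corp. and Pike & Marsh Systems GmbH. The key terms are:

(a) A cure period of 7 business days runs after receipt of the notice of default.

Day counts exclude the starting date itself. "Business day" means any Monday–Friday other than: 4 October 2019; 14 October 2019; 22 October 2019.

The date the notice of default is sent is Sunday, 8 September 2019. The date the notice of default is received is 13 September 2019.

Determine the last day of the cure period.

24 September 2019

The last day of the cure period: counting 7 business days from Friday, 13 September 2019 (Sep 16, Sep 17, Sep 18, Sep 19, Sep 20, Sep 23, Sep 24, skipping weekends) reaches Tuesday, 24 September 2019.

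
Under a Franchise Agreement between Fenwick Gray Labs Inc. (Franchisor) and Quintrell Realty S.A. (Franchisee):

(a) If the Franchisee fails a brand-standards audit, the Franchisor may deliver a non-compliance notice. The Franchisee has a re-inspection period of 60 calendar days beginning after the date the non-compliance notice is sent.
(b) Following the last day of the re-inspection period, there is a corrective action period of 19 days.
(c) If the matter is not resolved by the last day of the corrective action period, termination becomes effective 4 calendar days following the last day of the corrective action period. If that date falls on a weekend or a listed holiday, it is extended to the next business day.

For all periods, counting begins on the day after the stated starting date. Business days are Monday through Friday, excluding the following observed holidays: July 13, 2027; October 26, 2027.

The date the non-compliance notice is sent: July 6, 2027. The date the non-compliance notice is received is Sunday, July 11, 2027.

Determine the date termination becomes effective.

The last day of the re-inspection period: July 6, 2027 + 60 days = September 4, 2027.
The last day of the corrective action period: September 4, 2027 + 19 days = September 23, 2027.
The date termination becomes effective: September 23, 2027 + 4 days = September 27, 2027. September 27, 2027 is a Monday and is not a listed holiday, so no roll-forward applies.

September 27, 2027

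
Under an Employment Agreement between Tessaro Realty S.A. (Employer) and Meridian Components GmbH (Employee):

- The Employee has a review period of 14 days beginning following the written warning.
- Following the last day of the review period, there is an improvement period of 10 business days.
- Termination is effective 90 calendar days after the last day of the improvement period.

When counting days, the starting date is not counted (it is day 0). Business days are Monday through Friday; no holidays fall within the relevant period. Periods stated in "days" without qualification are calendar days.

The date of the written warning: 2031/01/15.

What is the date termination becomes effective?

2031/05/13

Adding 14 calendar days to 2031/01/15 gives 2031/01/29, which is the last day of the review period.
The last day of the improvement period: counting 10 business days from Wednesday, 2031/01/29 (Jan 30, Jan 31, Feb 3, Feb 4, Feb 5, Feb 6, Feb 7, Feb 10, Feb 11, Feb 12, skipping weekends) reaches Wednesday, 2031/02/12.
The date termination becomes effective: 2031/02/12 + 90 days = 2031/05/13.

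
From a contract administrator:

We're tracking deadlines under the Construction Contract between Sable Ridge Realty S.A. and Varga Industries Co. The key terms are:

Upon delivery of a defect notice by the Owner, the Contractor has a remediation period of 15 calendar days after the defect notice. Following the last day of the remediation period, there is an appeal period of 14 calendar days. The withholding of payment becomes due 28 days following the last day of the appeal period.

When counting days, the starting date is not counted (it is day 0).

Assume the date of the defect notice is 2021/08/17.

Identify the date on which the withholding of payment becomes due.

The last day of the remediation period: 2021/08/17 + 15 days = 2021/09/01.
The last day of the appeal period: 2021/09/01 + 14 days = 2021/09/15.
Adding 28 calendar days to 2021/09/15 gives 2021/10/13, which is the date on which the withholding of payment becomes due.

2021/10/13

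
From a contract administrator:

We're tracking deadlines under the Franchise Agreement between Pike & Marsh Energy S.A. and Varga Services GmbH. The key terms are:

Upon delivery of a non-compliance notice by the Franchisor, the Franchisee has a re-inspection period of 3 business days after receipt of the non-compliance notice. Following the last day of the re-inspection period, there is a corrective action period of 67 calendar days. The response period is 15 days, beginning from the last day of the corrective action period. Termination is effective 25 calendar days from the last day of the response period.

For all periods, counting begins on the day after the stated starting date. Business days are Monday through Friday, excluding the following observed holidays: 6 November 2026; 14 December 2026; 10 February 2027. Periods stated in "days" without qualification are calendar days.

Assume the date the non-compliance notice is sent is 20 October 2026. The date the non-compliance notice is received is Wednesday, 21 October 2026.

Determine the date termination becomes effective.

From Wednesday, 21 October 2026, 3 business days (Oct 22, Oct 23, Oct 26, skipping weekends) brings us to Monday, 26 October 2026, which is the last day of the re-inspection period.
The last day of the corrective action period: 67 calendar days after 26 October 2026 is 1 January 2027.
Adding 15 calendar days to 1 January 2027 gives 16 January 2027, which is the last day of the response period.
The date termination becomes effective: 16 January 2027 + 25 days = 10 February 2027.

10 February 2027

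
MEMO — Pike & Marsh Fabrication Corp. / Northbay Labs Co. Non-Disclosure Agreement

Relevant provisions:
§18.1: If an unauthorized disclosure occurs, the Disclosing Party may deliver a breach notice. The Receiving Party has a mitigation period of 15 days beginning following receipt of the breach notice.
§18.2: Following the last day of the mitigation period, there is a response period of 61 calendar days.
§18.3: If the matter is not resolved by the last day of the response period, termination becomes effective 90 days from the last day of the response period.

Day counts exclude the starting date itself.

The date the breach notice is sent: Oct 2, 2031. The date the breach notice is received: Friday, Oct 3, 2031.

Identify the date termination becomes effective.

Mar 17, 2032

The last day of the mitigation period: 15 calendar days after Oct 3, 2031 is Oct 18, 2031.
Adding 61 calendar days to Oct 18, 2031 gives Dec 18, 2031, which is the last day of the response period.
The date termination becomes effective: Dec 18, 2031 + 90 days = Mar 17, 2032.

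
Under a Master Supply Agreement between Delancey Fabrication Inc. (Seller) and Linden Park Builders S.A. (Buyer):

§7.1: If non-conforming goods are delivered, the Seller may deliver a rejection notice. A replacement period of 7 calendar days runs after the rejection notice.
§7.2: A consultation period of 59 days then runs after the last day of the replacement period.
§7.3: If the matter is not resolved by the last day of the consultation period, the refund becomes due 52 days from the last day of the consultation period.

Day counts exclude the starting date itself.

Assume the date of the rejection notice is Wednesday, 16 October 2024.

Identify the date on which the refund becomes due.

11 February 2025

The last day of the replacement period: 7 calendar days after 16 October 2024 is 23 October 2024.
Adding 59 calendar days to 23 October 2024 gives 21 December 2024, which is the last day of the consultation period.
The date on which the refund becomes due: 52 calendar days after 21 December 2024 is 11 February 2025.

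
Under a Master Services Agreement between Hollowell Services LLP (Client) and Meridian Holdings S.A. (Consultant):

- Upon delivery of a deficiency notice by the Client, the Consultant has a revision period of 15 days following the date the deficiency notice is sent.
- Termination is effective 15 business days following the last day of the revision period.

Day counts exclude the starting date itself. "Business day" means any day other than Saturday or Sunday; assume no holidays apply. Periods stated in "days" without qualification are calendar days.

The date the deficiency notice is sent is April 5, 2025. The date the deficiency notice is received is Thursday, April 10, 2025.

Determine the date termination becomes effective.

The last day of the revision period: 15 calendar days after April 5, 2025 is April 20, 2025.
From Sunday, April 20, 2025, 15 business days (Apr 21, Apr 22, Apr 23, Apr 24, …, May 7, May 8, May 9, skipping weekends) brings us to Friday, May 9, 2025, which is the date termination becomes effective.

May 9, 2025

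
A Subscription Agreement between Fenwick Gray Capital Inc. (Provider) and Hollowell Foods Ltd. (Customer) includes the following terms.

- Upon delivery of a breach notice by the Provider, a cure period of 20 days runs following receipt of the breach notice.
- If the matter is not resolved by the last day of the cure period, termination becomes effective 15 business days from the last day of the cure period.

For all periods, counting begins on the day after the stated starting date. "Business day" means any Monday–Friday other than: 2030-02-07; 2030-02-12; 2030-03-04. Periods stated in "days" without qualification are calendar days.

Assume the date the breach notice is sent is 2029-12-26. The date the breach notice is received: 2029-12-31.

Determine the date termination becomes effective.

2030-02-11

The last day of the cure period: 20 calendar days after 2029-12-31 is 2030-01-20.
The date termination becomes effective: counting 15 business days from Sunday, 2030-01-20 (Jan 21, Jan 22, Jan 23, Jan 24, …, Feb 6, Feb 8, Feb 11, skipping weekends and the listed holiday on Feb 7) reaches Monday, 2030-02-11.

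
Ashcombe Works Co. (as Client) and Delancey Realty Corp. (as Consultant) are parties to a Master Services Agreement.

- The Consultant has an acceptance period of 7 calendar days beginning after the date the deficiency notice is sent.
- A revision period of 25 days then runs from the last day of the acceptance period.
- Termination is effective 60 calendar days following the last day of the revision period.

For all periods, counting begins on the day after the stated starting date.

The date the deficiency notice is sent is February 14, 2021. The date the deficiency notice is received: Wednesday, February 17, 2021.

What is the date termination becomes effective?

May 17, 2021

Adding 7 calendar days to February 14, 2021 gives February 21, 2021, which is the last day of the acceptance period.
The last day of the revision period: 25 calendar days after February 21, 2021 is March 18, 2021.
The date termination becomes effective: 60 calendar days after March 18, 2021 is May 17, 2021.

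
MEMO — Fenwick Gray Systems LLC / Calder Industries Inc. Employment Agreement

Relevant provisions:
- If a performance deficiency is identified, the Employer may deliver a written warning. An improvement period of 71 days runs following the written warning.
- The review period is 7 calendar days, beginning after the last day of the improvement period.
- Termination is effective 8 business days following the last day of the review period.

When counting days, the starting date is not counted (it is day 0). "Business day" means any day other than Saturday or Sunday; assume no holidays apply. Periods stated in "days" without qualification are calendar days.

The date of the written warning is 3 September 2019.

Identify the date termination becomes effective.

2 December 2019

The last day of the improvement period: 71 calendar days after 3 September 2019 is 13 November 2019.
The last day of the review period: 13 November 2019 + 7 days = 20 November 2019.
The date termination becomes effective: 8 business days after Wednesday, 20 November 2019, skipping weekends — Nov 21, Nov 22, Nov 25, Nov 26, Nov 27, Nov 28, Nov 29, Dec 2 — lands on Monday, 2 December 2019.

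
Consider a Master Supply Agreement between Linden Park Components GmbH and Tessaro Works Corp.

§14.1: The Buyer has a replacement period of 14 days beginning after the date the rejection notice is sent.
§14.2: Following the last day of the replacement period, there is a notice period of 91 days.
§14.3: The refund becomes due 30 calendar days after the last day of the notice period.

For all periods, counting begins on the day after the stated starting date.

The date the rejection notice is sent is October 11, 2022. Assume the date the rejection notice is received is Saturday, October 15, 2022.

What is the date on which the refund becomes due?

February 23, 2023

The last day of the replacement period: October 11, 2022 + 14 days = October 25, 2022.
The last day of the notice period: October 25, 2022 + 91 days = January 24, 2023.
The date on which the refund becomes due: January 24, 2023 + 30 days = February 23, 2023.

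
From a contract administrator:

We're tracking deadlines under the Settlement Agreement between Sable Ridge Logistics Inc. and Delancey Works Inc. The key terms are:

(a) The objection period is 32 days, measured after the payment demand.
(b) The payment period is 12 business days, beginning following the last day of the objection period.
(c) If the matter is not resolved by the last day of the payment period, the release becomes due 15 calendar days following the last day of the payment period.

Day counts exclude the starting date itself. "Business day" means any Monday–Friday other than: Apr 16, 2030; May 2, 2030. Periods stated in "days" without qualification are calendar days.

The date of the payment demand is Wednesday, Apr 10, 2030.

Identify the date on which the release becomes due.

Jun 12, 2030

Adding 32 calendar days to Apr 10, 2030 gives May 12, 2030, which is the last day of the objection period.
The last day of the payment period: 12 business days after Sunday, May 12, 2030, skipping weekends — May 13, May 14, May 15, May 16, …, May 24, May 27, May 28 — lands on Tuesday, May 28, 2030.
The date on which the release becomes due: May 28, 2030 + 15 days = Jun 12, 2030.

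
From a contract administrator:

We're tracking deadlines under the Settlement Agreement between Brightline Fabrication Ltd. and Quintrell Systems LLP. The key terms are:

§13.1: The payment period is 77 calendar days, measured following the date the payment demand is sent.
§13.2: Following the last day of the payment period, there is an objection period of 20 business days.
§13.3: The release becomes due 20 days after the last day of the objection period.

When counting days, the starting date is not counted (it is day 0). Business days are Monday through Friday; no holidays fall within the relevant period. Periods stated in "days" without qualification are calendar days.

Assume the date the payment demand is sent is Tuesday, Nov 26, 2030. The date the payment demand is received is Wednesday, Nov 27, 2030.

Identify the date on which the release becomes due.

Adding 77 calendar days to Nov 26, 2030 gives Feb 11, 2031, which is the last day of the payment period.
The last day of the objection period: 20 business days after Tuesday, Feb 11, 2031, skipping weekends — Feb 12, Feb 13, Feb 14, Feb 17, …, Mar 7, Mar 10, Mar 11 — lands on Tuesday, Mar 11, 2031.
The date on which the release becomes due: Mar 11, 2031 + 20 days = Mar 31, 2031.

Mar 31, 2031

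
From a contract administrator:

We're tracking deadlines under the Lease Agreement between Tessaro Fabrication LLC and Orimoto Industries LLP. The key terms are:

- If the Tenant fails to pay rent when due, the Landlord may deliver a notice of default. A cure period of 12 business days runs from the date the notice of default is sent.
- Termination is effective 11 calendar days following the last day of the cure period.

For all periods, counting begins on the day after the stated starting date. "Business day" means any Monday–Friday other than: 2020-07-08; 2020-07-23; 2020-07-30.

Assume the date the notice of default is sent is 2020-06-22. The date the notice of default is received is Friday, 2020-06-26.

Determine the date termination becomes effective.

From Monday, 2020-06-22, 12 business days (Jun 23, Jun 24, Jun 25, Jun 26, …, Jul 6, Jul 7, Jul 9, skipping weekends and the listed holiday on Jul 8) brings us to Thursday, 2020-07-09, which is the last day of the cure period.
Adding 11 calendar days to 2020-07-09 gives 2020-07-20, which is the date termination becomes effective.

2020-07-20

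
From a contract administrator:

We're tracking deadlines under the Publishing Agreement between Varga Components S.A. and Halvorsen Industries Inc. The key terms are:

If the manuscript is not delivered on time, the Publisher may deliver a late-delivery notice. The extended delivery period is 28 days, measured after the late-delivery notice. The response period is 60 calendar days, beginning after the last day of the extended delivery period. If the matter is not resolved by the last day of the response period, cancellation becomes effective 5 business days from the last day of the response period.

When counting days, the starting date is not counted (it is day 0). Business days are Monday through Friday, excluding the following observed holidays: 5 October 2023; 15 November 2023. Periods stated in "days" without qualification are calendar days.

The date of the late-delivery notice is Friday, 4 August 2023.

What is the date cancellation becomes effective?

7 November 2023

Adding 28 calendar days to 4 August 2023 gives 1 September 2023, which is the last day of the extended delivery period.
The last day of the response period: 60 calendar days after 1 September 2023 is 31 October 2023.
The date cancellation becomes effective: counting 5 business days from Tuesday, 31 October 2023 (Nov 1, Nov 2, Nov 3, Nov 6, Nov 7, skipping weekends) reaches Tuesday, 7 November 2023.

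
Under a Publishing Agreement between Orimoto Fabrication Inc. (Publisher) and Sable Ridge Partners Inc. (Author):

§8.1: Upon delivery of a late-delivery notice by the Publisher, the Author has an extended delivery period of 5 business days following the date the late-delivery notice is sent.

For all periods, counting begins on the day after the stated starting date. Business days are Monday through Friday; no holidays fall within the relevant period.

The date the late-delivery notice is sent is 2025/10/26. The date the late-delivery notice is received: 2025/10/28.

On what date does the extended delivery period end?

2025/10/31

From Sunday, 2025/10/26, 5 business days (Oct 27, Oct 28, Oct 29, Oct 30, Oct 31, skipping weekends) brings us to Friday, 2025/10/31, which is the last day of the extended delivery period.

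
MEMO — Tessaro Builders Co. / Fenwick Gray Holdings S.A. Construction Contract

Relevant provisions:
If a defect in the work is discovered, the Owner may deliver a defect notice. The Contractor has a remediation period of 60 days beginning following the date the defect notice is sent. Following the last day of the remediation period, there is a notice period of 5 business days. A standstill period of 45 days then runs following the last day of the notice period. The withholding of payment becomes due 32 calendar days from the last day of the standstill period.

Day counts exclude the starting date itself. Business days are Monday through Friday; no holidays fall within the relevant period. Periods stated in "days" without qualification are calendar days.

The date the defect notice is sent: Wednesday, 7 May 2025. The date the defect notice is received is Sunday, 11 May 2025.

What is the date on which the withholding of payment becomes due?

26 September 2025

The last day of the remediation period: 7 May 2025 + 60 days = 6 July 2025.
The last day of the notice period: counting 5 business days from Sunday, 6 July 2025 (Jul 7, Jul 8, Jul 9, Jul 10, Jul 11, skipping weekends) reaches Friday, 11 July 2025.
The last day of the standstill period: 11 July 2025 + 45 days = 25 August 2025.
The date on which the withholding of payment becomes due: 32 calendar days after 25 August 2025 is 26 September 2025.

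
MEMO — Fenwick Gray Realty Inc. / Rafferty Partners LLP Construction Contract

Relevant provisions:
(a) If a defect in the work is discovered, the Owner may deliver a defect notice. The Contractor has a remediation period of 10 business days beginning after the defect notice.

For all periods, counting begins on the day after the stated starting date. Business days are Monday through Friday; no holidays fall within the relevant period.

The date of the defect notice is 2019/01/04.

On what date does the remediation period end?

2019/01/18

From Friday, 2019/01/04, 10 business days (Jan 7, Jan 8, Jan 9, Jan 10, Jan 11, Jan 14, Jan 15, Jan 16, Jan 17, Jan 18, skipping weekends) brings us to Friday, 2019/01/18, which is the last day of the remediation period.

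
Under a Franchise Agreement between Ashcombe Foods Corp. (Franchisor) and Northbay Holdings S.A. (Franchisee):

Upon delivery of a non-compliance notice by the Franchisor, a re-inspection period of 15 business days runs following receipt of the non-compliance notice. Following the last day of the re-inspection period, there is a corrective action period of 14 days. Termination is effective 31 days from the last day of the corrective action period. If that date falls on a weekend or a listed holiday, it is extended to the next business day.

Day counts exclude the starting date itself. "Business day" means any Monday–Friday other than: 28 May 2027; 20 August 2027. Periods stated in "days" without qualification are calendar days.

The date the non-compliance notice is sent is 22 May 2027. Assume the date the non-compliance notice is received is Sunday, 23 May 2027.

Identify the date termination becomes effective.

29 July 2027

The last day of the re-inspection period: 15 business days after Sunday, 23 May 2027, skipping weekends and the listed holiday on May 28 — May 24, May 25, May 26, May 27, …, Jun 10, Jun 11, Jun 14 — lands on Monday, 14 June 2027.
Adding 14 calendar days to 14 June 2027 gives 28 June 2027, which is the last day of the corrective action period.
Adding 31 calendar days to 28 June 2027 gives 29 July 2027, which is the date termination becomes effective. 29 July 2027 is a Thursday and is not a listed holiday, so no roll-forward applies.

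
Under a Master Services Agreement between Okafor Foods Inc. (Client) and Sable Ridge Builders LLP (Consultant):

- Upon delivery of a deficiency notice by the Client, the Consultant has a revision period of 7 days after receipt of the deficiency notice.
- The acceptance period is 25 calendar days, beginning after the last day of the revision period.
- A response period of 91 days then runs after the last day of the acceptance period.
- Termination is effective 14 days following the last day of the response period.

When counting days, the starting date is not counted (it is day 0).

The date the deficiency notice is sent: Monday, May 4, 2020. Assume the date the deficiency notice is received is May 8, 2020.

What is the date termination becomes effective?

Sep 22, 2020

The last day of the revision period: 7 calendar days after May 8, 2020 is May 15, 2020.
The last day of the acceptance period: 25 calendar days after May 15, 2020 is Jun 9, 2020.
The last day of the response period: Jun 9, 2020 + 91 days = Sep 8, 2020.
Adding 14 calendar days to Sep 8, 2020 gives Sep 22, 2020, which is the date termination becomes effective.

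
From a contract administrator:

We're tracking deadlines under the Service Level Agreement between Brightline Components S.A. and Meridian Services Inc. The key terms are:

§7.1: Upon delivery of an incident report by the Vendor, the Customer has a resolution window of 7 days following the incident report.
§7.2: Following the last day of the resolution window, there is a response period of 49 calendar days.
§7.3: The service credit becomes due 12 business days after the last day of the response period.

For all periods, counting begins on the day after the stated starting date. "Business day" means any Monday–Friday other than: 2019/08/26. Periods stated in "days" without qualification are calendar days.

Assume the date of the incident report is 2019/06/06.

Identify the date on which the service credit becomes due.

2019/08/19

Adding 7 calendar days to 2019/06/06 gives 2019/06/13, which is the last day of the resolution window.
Adding 49 calendar days to 2019/06/13 gives 2019/08/01, which is the last day of the response period.
The date on which the service credit becomes due: counting 12 business days from Thursday, 2019/08/01 (Aug 2, Aug 5, Aug 6, Aug 7, …, Aug 15, Aug 16, Aug 19, skipping weekends) reaches Monday, 2019/08/19.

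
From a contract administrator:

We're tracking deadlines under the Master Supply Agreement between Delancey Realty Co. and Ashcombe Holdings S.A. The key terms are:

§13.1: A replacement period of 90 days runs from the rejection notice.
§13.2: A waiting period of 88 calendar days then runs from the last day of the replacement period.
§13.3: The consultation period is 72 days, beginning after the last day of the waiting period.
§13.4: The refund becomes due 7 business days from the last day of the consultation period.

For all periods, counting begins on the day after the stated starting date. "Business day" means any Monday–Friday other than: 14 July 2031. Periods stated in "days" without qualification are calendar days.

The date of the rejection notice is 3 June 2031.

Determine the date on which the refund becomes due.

Adding 90 calendar days to 3 June 2031 gives 1 September 2031, which is the last day of the replacement period.
The last day of the waiting period: 88 calendar days after 1 September 2031 is 28 November 2031.
The last day of the consultation period: 72 calendar days after 28 November 2031 is 8 February 2032.
The date on which the refund becomes due: counting 7 business days from Sunday, 8 February 2032 (Feb 9, Feb 10, Feb 11, Feb 12, Feb 13, Feb 16, Feb 17, skipping weekends) reaches Tuesday, 17 February 2032.

17 February 2032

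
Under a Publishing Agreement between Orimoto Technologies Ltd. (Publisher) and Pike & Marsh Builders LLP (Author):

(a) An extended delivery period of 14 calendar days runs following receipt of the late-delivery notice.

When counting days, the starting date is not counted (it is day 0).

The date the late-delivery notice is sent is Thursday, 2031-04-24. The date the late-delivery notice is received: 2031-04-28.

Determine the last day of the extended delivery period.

Adding 14 calendar days to 2031-04-28 gives 2031-05-12, which is the last day of the extended delivery period.

2031-05-12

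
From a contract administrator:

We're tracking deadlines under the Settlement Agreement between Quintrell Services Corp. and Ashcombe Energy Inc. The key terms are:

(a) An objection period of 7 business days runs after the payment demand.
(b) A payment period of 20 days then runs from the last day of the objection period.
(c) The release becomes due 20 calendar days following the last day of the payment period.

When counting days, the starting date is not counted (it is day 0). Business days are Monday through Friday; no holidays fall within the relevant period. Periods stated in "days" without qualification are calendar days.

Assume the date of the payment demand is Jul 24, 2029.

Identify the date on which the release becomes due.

From Tuesday, Jul 24, 2029, 7 business days (Jul 25, Jul 26, Jul 27, Jul 30, Jul 31, Aug 1, Aug 2, skipping weekends) brings us to Thursday, Aug 2, 2029, which is the last day of the objection period.
The last day of the payment period: Aug 2, 2029 + 20 days = Aug 22, 2029.
The date on which the release becomes due: 20 calendar days after Aug 22, 2029 is Sep 11, 2029.

Sep 11, 2029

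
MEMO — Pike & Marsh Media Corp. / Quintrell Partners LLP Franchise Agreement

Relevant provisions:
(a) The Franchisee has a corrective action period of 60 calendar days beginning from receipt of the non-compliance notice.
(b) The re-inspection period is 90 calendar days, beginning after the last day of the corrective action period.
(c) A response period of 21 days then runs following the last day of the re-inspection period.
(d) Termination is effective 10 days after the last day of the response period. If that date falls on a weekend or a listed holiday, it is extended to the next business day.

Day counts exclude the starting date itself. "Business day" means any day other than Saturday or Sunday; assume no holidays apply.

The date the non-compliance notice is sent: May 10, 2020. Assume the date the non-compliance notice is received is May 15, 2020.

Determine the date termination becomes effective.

November 12, 2020

Adding 60 calendar days to May 15, 2020 gives July 14, 2020, which is the last day of the corrective action period.
The last day of the re-inspection period: July 14, 2020 + 90 days = October 12, 2020.
Adding 21 calendar days to October 12, 2020 gives November 2, 2020, which is the last day of the response period.
The date termination becomes effective: 10 calendar days after November 2, 2020 is November 12, 2020. November 12, 2020 is a Thursday, so no roll-forward applies.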